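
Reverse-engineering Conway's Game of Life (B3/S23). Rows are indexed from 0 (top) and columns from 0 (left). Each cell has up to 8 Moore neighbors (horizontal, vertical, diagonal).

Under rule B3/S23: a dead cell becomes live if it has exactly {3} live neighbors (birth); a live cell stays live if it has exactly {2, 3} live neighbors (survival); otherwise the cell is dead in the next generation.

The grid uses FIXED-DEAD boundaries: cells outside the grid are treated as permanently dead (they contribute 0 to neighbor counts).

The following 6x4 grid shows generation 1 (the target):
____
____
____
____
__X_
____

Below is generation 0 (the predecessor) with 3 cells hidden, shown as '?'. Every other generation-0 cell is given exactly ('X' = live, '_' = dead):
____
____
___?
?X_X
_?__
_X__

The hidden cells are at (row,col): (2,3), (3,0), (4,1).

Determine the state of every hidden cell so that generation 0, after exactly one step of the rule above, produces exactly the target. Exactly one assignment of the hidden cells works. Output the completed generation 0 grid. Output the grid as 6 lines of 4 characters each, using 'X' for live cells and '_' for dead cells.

Hidden generation-0 cells (in order): (2,3), (3,0), (4,1).
A hidden cell only influences target cells in its own 3x3 neighborhood. Try each of the 2^3 = 8 assignments, step the completed generation 0 forward once under B3/S23, and compare with the target:
  (2,3)=_ (3,0)=_ (4,1)=_ -> step reproduces the target at every cell -> ACCEPT
  (2,3)=_ (3,0)=_ (4,1)=X -> step gives (3,2)='X' but target has '_' -> reject
  (2,3)=_ (3,0)=X (4,1)=_ -> step gives (4,0)='X' but target has '_' -> reject
  (2,3)=_ (3,0)=X (4,1)=X -> step gives (3,0)='X' but target has '_' -> reject
  (2,3)=X (3,0)=_ (4,1)=_ -> step gives (2,2)='X' but target has '_' -> reject
  (2,3)=X (3,0)=_ (4,1)=X -> step gives (2,2)='X' but target has '_' -> reject
  (2,3)=X (3,0)=X (4,1)=_ -> step gives (2,2)='X' but target has '_' -> reject
  (2,3)=X (3,0)=X (4,1)=X -> step gives (2,2)='X' but target has '_' -> reject
Unique solution: (2,3)=dead, (3,0)=dead, (4,1)=dead.
Check: live-neighbor counts of every cell in the completed generation 0:
0000
0000
1121
1020
2231
1010
Applying B3/S23 to generation 0 with these counts gives:
____
____
____
____
__X_
____
which matches the target exactly.

Answer: ____
____
____
_X_X
____
_X__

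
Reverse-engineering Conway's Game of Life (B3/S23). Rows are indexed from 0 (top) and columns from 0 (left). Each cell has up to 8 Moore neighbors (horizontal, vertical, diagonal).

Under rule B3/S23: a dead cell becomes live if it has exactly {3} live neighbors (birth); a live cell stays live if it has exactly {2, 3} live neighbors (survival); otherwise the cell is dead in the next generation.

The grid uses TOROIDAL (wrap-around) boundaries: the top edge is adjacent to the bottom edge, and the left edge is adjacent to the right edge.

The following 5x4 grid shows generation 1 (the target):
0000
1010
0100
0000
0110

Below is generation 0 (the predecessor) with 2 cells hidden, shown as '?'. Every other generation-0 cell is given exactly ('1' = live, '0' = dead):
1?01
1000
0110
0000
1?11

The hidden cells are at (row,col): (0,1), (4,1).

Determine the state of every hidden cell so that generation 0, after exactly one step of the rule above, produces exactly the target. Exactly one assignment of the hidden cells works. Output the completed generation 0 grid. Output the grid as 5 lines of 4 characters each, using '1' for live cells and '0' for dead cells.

Hidden generation-0 cells (in order): (0,1), (4,1).
A hidden cell only influences target cells in its own 3x3 neighborhood. Try each of the 2^2 = 4 assignments, step the completed generation 0 forward once under B3/S23, and compare with the target:
  (0,1)=0 (4,1)=0 -> step gives (0,2)='1' but target has '0' -> reject
  (0,1)=0 (4,1)=1 -> step reproduces the target at every cell -> ACCEPT
  (0,1)=1 (4,1)=0 -> step gives (1,0)='0' but target has '1' -> reject
  (0,1)=1 (4,1)=1 -> step gives (1,0)='0' but target has '1' -> reject
Unique solution: (0,1)=dead, (4,1)=live.
Check: live-neighbor counts of every cell in the completed generation 0:
5545
3434
2212
4554
4334
Applying B3/S23 to generation 0 with these counts gives:
0000
1010
0100
0000
0110
which matches the target exactly.

Answer: 1001
1000
0110
0000
1111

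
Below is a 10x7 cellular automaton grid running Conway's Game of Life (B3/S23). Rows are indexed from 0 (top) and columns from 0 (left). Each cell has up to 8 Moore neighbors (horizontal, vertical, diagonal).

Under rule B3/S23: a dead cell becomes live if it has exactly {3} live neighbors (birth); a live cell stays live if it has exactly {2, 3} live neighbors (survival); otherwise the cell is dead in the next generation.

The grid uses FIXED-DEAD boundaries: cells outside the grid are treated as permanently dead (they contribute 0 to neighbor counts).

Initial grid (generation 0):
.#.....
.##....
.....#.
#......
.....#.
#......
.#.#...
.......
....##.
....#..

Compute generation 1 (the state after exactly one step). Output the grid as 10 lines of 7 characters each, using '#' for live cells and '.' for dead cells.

Simulating step by step:
Generation 0 (given above): 12 live cells
Generation 1: 10 live cells
(generation 1 grid is the final answer)

Answer: .##....
.##....
.#.....
.......
.......
.......
.......
....#..
....##.
....##.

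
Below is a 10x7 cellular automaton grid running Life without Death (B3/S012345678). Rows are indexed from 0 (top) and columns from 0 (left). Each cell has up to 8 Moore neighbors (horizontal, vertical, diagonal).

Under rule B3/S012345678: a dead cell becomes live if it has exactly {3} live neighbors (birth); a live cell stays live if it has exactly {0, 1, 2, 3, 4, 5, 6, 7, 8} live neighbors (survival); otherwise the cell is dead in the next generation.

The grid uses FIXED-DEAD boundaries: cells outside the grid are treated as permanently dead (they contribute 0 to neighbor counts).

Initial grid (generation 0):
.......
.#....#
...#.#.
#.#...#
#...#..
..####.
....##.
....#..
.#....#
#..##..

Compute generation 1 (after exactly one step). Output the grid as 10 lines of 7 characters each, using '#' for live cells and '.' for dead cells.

Simulating step by step:
Generation 0 (given above): 21 live cells
Generation 1: 32 live cells
(generation 1 grid is the final answer)

Answer: .......
.#....#
.###.##
#######
#.#.#..
..####.
....##.
....#..
.#.####
#..##..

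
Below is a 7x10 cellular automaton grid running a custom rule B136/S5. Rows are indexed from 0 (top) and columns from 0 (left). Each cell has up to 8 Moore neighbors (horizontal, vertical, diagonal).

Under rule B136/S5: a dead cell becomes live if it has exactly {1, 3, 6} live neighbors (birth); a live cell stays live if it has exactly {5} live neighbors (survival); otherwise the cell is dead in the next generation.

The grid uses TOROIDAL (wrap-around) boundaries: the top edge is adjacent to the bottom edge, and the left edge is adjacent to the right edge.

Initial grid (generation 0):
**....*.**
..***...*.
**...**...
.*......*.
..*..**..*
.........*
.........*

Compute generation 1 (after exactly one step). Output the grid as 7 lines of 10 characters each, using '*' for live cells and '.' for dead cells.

Answer: ..**...*..
......*...
...**..*.*
..**...*.*
*..**...*.
*****..**.
..*..**...

Derivation:
Simulating step by step:
Generation 0 (given above): 21 live cells
Generation 1: 26 live cells
(generation 1 grid is the final answer)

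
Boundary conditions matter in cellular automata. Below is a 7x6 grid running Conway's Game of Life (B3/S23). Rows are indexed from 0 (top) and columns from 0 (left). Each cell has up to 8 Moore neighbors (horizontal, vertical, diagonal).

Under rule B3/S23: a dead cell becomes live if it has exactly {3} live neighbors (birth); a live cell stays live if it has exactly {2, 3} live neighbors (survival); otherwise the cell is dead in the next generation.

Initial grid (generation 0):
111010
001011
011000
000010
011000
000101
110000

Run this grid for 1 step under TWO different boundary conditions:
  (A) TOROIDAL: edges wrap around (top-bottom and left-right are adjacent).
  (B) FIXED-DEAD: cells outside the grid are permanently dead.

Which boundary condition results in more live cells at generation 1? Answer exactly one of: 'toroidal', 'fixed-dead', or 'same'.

Answer: fixed-dead

Derivation:
Under TOROIDAL boundary, generation 1:
001010
000011
011011
000100
001110
000000
000110
Population = 14

Under FIXED-DEAD boundary, generation 1:
011011
100011
011011
000100
001110
100000
000000
Population = 16

Comparison: toroidal=14, fixed-dead=16 -> fixed-dead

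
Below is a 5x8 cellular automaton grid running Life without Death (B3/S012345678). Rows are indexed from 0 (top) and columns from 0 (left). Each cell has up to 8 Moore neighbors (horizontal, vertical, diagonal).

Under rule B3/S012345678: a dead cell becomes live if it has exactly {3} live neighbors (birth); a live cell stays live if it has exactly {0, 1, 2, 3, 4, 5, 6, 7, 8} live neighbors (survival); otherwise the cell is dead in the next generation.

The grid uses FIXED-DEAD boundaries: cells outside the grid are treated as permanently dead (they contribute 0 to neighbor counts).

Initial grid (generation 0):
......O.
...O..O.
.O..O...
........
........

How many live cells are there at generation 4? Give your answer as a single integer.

Answer: 16

Derivation:
Simulating step by step:
Generation 0 (given above): 5 live cells
Generation 1: 6 live cells
......O.
...O.OO.
.O..O...
........
........
Generation 2: 9 live cells
.....OO.
...OOOO.
.O..OO..
........
........
Generation 3: 11 live cells
.....OO.
...OOOO.
.O.OOOO.
........
........
Generation 4: 16 live cells
.....OO.
..OOOOOO
.OOOOOO.
....OO..
........
Population at generation 4: 16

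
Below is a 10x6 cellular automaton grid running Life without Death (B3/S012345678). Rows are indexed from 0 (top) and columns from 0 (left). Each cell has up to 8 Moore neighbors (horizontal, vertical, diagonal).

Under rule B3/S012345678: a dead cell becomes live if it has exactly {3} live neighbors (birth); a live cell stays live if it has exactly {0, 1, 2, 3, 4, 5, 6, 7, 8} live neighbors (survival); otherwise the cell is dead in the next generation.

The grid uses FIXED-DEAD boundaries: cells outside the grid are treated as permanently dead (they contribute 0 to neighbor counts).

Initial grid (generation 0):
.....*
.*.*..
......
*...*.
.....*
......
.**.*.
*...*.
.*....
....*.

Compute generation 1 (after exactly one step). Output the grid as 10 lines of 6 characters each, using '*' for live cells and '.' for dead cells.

Answer: .....*
.*.*..
......
*...*.
.....*
......
.****.
*.***.
.*....
....*.

Derivation:
Simulating step by step:
Generation 0 (given above): 13 live cells
Generation 1: 16 live cells
(generation 1 grid is the final answer)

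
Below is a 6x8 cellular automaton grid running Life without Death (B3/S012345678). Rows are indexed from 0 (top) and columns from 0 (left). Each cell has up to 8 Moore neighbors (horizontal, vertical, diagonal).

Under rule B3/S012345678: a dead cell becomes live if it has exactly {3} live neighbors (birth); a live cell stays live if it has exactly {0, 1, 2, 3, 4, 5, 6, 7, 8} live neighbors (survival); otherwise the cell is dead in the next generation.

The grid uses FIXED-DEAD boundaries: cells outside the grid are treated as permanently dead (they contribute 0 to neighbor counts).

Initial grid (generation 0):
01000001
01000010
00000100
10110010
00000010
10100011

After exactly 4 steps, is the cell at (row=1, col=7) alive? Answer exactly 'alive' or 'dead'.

Simulating step by step:
Generation 0 (given above): 14 live cells
Generation 1: 21 live cells
01000001
01000010
01100110
10110110
00110110
10100011
Generation 2: 32 live cells
01000001
11000111
11111111
10110111
00110110
11110111
Generation 3: 35 live cells
11000001
11010111
11111111
10110111
10110110
11110111
Generation 4: 36 live cells
11100001
11010111
11111111
10110111
10110110
11110111

Cell (1,7) at generation 4: 1 -> alive

Answer: alive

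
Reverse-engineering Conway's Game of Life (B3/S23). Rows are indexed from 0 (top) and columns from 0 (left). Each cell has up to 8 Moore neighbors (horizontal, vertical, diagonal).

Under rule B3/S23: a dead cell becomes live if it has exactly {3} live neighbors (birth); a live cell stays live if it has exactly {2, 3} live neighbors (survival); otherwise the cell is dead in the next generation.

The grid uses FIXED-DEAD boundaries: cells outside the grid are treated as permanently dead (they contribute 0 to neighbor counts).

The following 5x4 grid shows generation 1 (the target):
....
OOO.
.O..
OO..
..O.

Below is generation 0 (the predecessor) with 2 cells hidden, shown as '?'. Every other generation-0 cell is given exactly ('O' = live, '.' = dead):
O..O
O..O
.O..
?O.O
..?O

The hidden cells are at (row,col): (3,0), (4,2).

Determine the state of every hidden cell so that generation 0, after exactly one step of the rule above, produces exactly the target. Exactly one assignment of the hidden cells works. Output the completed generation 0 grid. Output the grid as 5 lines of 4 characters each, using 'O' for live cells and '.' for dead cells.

Hidden generation-0 cells (in order): (3,0), (4,2).
A hidden cell only influences target cells in its own 3x3 neighborhood. Try each of the 2^2 = 4 assignments, step the completed generation 0 forward once under B3/S23, and compare with the target:
  (3,0)=. (4,2)=. -> step gives (2,0)='O' but target has '.' -> reject
  (3,0)=. (4,2)=O -> step gives (2,0)='O' but target has '.' -> reject
  (3,0)=O (4,2)=. -> step reproduces the target at every cell -> ACCEPT
  (3,0)=O (4,2)=O -> step gives (3,3)='O' but target has '.' -> reject
Unique solution: (3,0)=live, (4,2)=dead.
Check: live-neighbor counts of every cell in the completed generation 0:
1221
2331
4342
2241
2231
Applying B3/S23 to generation 0 with these counts gives:
....
OOO.
.O..
OO..
..O.
which matches the target exactly.

Answer: O..O
O..O
.O..
OO.O
...O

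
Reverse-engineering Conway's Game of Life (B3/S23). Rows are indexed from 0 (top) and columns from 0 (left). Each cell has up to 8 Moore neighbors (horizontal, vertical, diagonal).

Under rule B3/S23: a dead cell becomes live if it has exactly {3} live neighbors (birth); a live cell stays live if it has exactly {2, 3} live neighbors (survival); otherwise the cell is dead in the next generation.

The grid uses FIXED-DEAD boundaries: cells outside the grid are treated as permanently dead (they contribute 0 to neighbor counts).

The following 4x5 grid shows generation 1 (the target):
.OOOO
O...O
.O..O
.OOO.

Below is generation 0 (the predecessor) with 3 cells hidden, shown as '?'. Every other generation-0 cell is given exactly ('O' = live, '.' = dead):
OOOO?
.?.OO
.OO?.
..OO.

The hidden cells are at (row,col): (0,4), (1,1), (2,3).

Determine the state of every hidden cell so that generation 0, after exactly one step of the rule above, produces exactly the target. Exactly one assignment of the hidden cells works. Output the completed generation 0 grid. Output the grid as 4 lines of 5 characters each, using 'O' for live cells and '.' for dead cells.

Answer: OOOO.
...OO
.OO..
..OO.

Derivation:
Hidden generation-0 cells (in order): (0,4), (1,1), (2,3).
A hidden cell only influences target cells in its own 3x3 neighborhood. Try each of the 2^3 = 8 assignments, step the completed generation 0 forward once under B3/S23, and compare with the target:
  (0,4)=. (1,1)=. (2,3)=. -> step reproduces the target at every cell -> ACCEPT
  (0,4)=. (1,1)=. (2,3)=O -> step gives (2,4)='.' but target has 'O' -> reject
  (0,4)=. (1,1)=O (2,3)=. -> step gives (0,0)='O' but target has '.' -> reject
  (0,4)=. (1,1)=O (2,3)=O -> step gives (0,0)='O' but target has '.' -> reject
  (0,4)=O (1,1)=. (2,3)=. -> step gives (0,3)='.' but target has 'O' -> reject
  (0,4)=O (1,1)=. (2,3)=O -> step gives (0,3)='.' but target has 'O' -> reject
  (0,4)=O (1,1)=O (2,3)=. -> step gives (0,0)='O' but target has '.' -> reject
  (0,4)=O (1,1)=O (2,3)=O -> step gives (0,0)='O' but target has '.' -> reject
Unique solution: (0,4)=dead, (1,1)=dead, (2,3)=dead.
Check: live-neighbor counts of every cell in the completed generation 0:
12333
35642
12453
13321
Applying B3/S23 to generation 0 with these counts gives:
.OOOO
O...O
.O..O
.OOO.
which matches the target exactly.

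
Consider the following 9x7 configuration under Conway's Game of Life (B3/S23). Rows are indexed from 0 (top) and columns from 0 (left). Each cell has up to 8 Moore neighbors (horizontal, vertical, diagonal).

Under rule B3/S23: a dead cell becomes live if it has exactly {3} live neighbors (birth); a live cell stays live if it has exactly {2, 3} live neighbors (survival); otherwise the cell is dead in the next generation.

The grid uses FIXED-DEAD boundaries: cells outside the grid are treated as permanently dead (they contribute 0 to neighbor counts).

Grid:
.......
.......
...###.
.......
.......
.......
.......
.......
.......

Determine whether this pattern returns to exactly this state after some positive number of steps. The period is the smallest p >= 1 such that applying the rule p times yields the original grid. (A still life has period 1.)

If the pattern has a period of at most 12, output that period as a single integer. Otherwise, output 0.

Answer: 2

Derivation:
Simulating and comparing each generation to the original:
Gen 0 (original, given above): 3 live cells
Gen 1: 3 live cells, differs from original
Gen 2: 3 live cells, MATCHES original -> period = 2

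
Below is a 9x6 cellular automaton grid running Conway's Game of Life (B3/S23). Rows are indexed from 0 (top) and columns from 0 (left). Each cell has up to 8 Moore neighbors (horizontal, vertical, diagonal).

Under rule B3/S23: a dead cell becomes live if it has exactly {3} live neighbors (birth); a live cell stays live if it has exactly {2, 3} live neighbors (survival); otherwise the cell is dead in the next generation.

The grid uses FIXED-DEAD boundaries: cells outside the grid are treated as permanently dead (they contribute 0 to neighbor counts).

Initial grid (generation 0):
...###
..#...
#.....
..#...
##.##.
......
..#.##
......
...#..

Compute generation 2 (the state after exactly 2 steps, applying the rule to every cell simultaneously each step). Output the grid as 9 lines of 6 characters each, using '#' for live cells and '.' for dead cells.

Answer: ...##.
..###.
.#..#.
#..#..
#...#.
.#.#..
..###.
......
......

Derivation:
Simulating step by step:
Generation 0 (given above): 14 live cells
Generation 1: 16 live cells
...##.
...##.
.#....
#.##..
.###..
.##..#
......
...##.
......
Generation 2: 16 live cells
(generation 2 grid is the final answer)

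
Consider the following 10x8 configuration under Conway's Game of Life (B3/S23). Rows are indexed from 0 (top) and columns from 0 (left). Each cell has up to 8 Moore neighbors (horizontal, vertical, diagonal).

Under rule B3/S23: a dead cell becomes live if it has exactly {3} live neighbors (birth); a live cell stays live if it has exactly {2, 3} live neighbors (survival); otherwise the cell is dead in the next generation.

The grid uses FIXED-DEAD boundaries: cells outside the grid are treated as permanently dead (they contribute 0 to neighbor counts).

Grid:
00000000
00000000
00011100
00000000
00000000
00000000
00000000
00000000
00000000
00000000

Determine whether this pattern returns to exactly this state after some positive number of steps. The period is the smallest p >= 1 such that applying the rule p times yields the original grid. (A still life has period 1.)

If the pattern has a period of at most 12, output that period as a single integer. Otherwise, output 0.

Simulating and comparing each generation to the original:
Gen 0 (original, given above): 3 live cells
Gen 1: 3 live cells, differs from original
Gen 2: 3 live cells, MATCHES original -> period = 2

Answer: 2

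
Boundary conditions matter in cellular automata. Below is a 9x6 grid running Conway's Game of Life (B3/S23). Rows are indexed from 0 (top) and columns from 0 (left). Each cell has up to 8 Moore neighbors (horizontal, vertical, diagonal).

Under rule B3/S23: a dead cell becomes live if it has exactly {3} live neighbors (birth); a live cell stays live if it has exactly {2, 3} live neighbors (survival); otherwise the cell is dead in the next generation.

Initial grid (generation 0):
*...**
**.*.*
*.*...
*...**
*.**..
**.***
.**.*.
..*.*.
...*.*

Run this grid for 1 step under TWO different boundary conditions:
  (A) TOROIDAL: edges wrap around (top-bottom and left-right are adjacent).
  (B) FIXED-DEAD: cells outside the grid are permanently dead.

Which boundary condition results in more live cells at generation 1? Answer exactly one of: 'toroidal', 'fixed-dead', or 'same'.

Answer: fixed-dead

Derivation:
Under TOROIDAL boundary, generation 1:
.***..
..**..
..**..
*.*.*.
..*...
......
......
.**.**
*..*..
Population = 17

Under FIXED-DEAD boundary, generation 1:
**..**
*.**.*
*.**.*
*.*.*.
*.*...
*....*
*.....
.**.**
...**.
Population = 26

Comparison: toroidal=17, fixed-dead=26 -> fixed-dead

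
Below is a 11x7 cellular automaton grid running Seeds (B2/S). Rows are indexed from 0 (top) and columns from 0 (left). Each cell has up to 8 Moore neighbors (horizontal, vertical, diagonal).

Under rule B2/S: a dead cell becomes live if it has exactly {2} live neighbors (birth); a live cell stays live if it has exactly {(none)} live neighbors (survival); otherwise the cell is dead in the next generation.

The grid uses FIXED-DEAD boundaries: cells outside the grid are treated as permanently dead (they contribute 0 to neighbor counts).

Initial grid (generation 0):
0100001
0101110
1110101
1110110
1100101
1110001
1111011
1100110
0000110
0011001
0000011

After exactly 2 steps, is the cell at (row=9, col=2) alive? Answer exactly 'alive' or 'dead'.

Answer: alive

Derivation:
Simulating step by step:
Generation 0 (given above): 41 live cells
Generation 1: 6 live cells
1001000
0000000
0000000
0000000
0000000
0000000
0000000
0000000
1000000
0000000
0011100
Generation 2: 3 live cells
0000000
0000000
0000000
0000000
0000000
0000000
0000000
0000000
0000000
0110100
0000000

Cell (9,2) at generation 2: 1 -> alive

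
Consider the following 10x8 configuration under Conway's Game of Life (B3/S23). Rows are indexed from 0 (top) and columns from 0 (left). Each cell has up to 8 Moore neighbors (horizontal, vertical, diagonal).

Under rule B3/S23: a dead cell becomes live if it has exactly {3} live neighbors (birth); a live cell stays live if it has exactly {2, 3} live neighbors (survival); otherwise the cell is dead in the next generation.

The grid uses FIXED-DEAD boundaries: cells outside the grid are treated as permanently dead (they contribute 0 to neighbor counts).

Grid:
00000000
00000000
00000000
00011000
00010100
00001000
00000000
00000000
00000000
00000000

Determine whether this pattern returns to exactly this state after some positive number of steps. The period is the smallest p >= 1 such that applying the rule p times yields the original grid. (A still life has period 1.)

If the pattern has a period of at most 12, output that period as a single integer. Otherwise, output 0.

Answer: 1

Derivation:
Simulating and comparing each generation to the original:
Gen 0 (original, given above): 5 live cells
Gen 1: 5 live cells, MATCHES original -> period = 1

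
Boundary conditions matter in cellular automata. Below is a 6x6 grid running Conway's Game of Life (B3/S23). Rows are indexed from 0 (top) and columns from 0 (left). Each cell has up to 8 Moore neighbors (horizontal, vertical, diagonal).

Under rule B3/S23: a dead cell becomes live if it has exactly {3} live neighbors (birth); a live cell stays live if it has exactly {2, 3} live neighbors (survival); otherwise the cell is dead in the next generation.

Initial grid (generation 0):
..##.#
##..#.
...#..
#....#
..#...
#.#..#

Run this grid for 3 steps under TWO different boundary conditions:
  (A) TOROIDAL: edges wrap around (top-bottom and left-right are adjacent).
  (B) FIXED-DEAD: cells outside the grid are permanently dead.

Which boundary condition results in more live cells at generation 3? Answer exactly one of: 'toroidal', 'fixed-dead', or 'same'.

Under TOROIDAL boundary, generation 3:
..#...
######
.#..#.
......
#...##
######
Population = 18

Under FIXED-DEAD boundary, generation 3:
..####
#...##
......
......
......
......
Population = 7

Comparison: toroidal=18, fixed-dead=7 -> toroidal

Answer: toroidal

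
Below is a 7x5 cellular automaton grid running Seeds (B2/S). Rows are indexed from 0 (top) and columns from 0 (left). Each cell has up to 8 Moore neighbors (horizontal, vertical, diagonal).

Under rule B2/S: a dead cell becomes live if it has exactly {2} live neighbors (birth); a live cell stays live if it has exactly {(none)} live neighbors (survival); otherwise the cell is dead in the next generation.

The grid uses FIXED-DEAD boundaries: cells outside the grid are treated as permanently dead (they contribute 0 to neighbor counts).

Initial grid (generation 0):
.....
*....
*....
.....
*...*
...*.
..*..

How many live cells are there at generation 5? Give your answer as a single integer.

Answer: 9

Derivation:
Simulating step by step:
Generation 0 (given above): 6 live cells
Generation 1: 9 live cells
.....
.*...
.*...
**...
...*.
.**.*
...*.
Generation 2: 5 live cells
.....
*.*..
.....
.....
....*
.....
.*..*
Generation 3: 5 live cells
.*...
.*...
.*...
.....
.....
...**
.....
Generation 4: 8 live cells
*.*..
.....
*.*..
.....
...**
.....
...**
Generation 5: 9 live cells
.*...
*.**.
.*...
.**.*
.....
..*..
.....
Population at generation 5: 9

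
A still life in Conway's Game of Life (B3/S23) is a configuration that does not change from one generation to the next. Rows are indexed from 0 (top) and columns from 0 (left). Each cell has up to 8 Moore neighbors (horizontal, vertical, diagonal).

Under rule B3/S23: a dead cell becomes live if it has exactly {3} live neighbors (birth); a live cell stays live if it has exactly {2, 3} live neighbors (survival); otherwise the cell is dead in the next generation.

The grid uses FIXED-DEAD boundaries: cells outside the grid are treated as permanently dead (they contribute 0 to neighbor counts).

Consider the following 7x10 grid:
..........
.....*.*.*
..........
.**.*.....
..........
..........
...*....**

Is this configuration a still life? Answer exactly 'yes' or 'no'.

Answer: no

Derivation:
Compute generation 1 and compare to generation 0 (given above):
Generation 1:
..........
..........
..........
..........
..........
..........
..........
Cell (1,5) differs: gen0=1 vs gen1=0 -> NOT a still life.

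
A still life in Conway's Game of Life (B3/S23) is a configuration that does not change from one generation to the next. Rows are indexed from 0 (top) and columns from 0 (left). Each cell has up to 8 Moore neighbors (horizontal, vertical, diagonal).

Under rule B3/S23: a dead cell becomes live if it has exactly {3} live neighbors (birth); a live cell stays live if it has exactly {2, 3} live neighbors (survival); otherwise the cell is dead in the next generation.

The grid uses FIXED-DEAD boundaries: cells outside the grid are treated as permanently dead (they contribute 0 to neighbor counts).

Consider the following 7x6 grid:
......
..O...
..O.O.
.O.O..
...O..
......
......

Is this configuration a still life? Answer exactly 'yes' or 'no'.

Answer: no

Derivation:
Compute generation 1 and compare to generation 0 (given above):
Generation 1:
......
...O..
.OO...
...OO.
..O...
......
......
Cell (1,2) differs: gen0=1 vs gen1=0 -> NOT a still life.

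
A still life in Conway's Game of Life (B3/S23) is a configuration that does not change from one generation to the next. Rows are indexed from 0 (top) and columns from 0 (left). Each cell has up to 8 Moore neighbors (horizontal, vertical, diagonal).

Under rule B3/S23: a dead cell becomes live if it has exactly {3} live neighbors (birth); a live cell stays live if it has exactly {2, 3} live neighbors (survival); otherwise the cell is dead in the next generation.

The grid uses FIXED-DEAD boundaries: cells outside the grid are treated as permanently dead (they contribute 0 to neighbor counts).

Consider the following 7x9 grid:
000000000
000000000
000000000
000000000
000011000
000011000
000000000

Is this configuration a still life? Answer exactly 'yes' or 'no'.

Compute generation 1 and compare to generation 0 (given above):
Generation 1:
000000000
000000000
000000000
000000000
000011000
000011000
000000000
The grids are IDENTICAL -> still life.

Answer: yes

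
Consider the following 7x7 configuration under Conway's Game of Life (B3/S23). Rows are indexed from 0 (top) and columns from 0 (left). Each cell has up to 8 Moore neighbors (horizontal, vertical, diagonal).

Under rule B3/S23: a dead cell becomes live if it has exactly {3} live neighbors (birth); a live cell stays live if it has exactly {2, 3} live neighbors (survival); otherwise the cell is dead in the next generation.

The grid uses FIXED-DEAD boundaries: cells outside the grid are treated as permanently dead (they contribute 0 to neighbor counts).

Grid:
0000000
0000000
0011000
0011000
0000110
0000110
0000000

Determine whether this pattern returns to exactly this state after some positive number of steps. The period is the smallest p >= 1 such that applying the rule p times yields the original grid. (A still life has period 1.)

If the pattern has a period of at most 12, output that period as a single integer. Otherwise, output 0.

Simulating and comparing each generation to the original:
Gen 0 (original, given above): 8 live cells
Gen 1: 6 live cells, differs from original
Gen 2: 8 live cells, MATCHES original -> period = 2

Answer: 2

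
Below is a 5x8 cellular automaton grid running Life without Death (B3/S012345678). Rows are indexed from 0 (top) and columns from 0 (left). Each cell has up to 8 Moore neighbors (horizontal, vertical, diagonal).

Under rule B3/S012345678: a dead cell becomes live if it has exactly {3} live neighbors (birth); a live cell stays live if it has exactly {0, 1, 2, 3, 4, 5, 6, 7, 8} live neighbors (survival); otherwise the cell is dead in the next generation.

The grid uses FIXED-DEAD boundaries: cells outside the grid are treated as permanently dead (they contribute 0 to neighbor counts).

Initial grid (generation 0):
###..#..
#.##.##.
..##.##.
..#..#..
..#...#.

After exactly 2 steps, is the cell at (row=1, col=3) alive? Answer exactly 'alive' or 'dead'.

Answer: alive

Derivation:
Simulating step by step:
Generation 0 (given above): 17 live cells
Generation 1: 22 live cells
#######.
#.##.##.
..##.##.
.##.##..
..#...#.
Generation 2: 26 live cells
#######.
#.##.###
..##.##.
.##.##..
.###.##.

Cell (1,3) at generation 2: 1 -> alive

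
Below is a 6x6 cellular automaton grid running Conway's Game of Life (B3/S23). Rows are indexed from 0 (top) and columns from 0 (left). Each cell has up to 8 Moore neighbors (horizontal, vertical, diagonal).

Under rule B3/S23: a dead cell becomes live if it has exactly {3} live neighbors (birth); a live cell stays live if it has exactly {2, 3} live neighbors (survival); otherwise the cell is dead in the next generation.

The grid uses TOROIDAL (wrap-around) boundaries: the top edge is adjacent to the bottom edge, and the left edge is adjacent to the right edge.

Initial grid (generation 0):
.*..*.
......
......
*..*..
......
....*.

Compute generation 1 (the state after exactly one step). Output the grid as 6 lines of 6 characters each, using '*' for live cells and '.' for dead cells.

Simulating step by step:
Generation 0 (given above): 5 live cells
Generation 1: 0 live cells
(generation 1 grid is the final answer)

Answer: ......
......
......
......
......
......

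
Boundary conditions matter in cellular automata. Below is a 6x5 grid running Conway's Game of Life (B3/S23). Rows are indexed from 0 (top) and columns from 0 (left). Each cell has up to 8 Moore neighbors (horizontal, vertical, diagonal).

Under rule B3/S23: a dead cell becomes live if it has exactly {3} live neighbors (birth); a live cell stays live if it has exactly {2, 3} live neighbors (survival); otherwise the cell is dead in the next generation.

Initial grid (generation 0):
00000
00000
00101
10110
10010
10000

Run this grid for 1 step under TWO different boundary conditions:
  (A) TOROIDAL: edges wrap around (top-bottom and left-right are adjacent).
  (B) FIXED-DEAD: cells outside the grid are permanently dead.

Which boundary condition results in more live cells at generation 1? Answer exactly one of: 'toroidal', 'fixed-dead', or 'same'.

Answer: toroidal

Derivation:
Under TOROIDAL boundary, generation 1:
00000
00000
01101
10100
10110
00001
Population = 9

Under FIXED-DEAD boundary, generation 1:
00000
00000
01100
00101
10110
00000
Population = 7

Comparison: toroidal=9, fixed-dead=7 -> toroidal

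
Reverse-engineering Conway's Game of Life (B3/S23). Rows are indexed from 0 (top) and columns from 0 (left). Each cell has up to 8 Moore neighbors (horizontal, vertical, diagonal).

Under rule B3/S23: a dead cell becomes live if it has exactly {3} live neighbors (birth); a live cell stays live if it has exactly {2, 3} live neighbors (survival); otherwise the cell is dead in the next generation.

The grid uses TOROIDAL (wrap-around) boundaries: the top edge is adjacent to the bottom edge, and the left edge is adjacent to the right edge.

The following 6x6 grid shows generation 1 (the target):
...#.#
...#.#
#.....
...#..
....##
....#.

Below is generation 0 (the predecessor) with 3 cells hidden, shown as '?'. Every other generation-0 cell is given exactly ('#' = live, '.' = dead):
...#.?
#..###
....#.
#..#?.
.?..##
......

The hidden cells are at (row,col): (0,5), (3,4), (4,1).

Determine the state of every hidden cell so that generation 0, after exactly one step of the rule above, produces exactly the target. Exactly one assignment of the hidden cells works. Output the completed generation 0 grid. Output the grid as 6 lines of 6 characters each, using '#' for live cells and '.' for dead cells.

Answer: ...#..
#..###
....#.
#..#..
....##
......

Derivation:
Hidden generation-0 cells (in order): (0,5), (3,4), (4,1).
A hidden cell only influences target cells in its own 3x3 neighborhood. Try each of the 2^3 = 8 assignments, step the completed generation 0 forward once under B3/S23, and compare with the target:
  (0,5)=. (3,4)=. (4,1)=. -> step reproduces the target at every cell -> ACCEPT
  (0,5)=. (3,4)=. (4,1)=# -> step gives (3,0)='#' but target has '.' -> reject
  (0,5)=. (3,4)=# (4,1)=. -> step gives (4,3)='#' but target has '.' -> reject
  (0,5)=. (3,4)=# (4,1)=# -> step gives (3,0)='#' but target has '.' -> reject
  (0,5)=# (3,4)=. (4,1)=. -> step gives (0,0)='#' but target has '.' -> reject
  (0,5)=# (3,4)=. (4,1)=# -> step gives (0,0)='#' but target has '.' -> reject
  (0,5)=# (3,4)=# (4,1)=. -> step gives (0,0)='#' but target has '.' -> reject
  (0,5)=# (3,4)=# (4,1)=# -> step gives (0,0)='#' but target has '.' -> reject
Unique solution: (0,5)=dead, (3,4)=dead, (4,1)=dead.
Check: live-neighbor counts of every cell in the completed generation 0:
212243
112343
322445
111244
211222
101232
Applying B3/S23 to generation 0 with these counts gives:
...#.#
...#.#
#.....
...#..
....##
....#.
which matches the target exactly.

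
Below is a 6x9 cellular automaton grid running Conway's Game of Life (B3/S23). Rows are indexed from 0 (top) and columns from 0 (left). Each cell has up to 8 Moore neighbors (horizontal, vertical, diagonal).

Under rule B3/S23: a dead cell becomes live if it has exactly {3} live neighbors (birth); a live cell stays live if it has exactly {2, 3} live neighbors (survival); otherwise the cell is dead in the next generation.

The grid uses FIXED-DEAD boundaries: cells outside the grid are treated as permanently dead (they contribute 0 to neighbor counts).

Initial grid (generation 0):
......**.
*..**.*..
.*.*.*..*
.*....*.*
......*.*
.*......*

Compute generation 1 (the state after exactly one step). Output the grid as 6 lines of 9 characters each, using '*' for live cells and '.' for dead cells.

Answer: .....***.
..***.*..
**.*.**..
..*..**.*
........*
.......*.

Derivation:
Simulating step by step:
Generation 0 (given above): 17 live cells
Generation 1: 18 live cells
(generation 1 grid is the final answer)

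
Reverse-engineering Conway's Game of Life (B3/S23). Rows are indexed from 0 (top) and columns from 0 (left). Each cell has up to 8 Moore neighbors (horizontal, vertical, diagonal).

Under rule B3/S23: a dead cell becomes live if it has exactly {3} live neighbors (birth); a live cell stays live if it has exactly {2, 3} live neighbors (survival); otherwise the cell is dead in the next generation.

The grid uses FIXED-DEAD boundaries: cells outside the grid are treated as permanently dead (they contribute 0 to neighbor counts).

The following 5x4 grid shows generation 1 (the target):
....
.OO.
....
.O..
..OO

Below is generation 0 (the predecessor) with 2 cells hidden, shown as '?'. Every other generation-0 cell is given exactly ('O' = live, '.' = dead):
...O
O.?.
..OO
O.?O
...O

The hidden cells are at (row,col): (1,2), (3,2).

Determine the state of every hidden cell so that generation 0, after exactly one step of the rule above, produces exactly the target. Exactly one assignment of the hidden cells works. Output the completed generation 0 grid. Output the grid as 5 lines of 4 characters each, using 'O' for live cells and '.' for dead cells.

Hidden generation-0 cells (in order): (1,2), (3,2).
A hidden cell only influences target cells in its own 3x3 neighborhood. Try each of the 2^2 = 4 assignments, step the completed generation 0 forward once under B3/S23, and compare with the target:
  (1,2)=. (3,2)=. -> step gives (1,1)='.' but target has 'O' -> reject
  (1,2)=. (3,2)=O -> step gives (1,1)='.' but target has 'O' -> reject
  (1,2)=O (3,2)=. -> step gives (2,2)='O' but target has '.' -> reject
  (1,2)=O (3,2)=O -> step reproduces the target at every cell -> ACCEPT
Unique solution: (1,2)=live, (3,2)=live.
Check: live-neighbor counts of every cell in the completed generation 0:
1221
0334
2544
0344
1232
Applying B3/S23 to generation 0 with these counts gives:
....
.OO.
....
.O..
..OO
which matches the target exactly.

Answer: ...O
O.O.
..OO
O.OO
...O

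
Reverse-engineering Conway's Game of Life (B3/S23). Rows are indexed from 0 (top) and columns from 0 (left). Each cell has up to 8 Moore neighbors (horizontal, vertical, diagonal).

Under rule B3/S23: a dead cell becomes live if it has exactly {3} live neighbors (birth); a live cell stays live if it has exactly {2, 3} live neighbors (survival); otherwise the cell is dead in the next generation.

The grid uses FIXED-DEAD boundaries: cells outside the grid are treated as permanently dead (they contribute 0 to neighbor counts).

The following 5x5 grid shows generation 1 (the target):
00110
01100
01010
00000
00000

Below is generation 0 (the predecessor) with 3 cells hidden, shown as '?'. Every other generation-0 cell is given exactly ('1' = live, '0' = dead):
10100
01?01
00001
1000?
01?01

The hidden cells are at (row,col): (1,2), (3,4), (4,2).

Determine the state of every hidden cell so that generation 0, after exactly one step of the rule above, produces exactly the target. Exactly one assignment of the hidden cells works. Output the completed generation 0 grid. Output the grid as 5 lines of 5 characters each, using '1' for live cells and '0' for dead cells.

Hidden generation-0 cells (in order): (1,2), (3,4), (4,2).
A hidden cell only influences target cells in its own 3x3 neighborhood. Try each of the 2^3 = 8 assignments, step the completed generation 0 forward once under B3/S23, and compare with the target:
  (1,2)=0 (3,4)=0 (4,2)=0 -> step gives (0,1)='1' but target has '0' -> reject
  (1,2)=0 (3,4)=0 (4,2)=1 -> step gives (0,1)='1' but target has '0' -> reject
  (1,2)=0 (3,4)=1 (4,2)=0 -> step gives (0,1)='1' but target has '0' -> reject
  (1,2)=0 (3,4)=1 (4,2)=1 -> step gives (0,1)='1' but target has '0' -> reject
  (1,2)=1 (3,4)=0 (4,2)=0 -> step reproduces the target at every cell -> ACCEPT
  (1,2)=1 (3,4)=0 (4,2)=1 -> step gives (3,1)='1' but target has '0' -> reject
  (1,2)=1 (3,4)=1 (4,2)=0 -> step gives (2,3)='0' but target has '1' -> reject
  (1,2)=1 (3,4)=1 (4,2)=1 -> step gives (2,3)='0' but target has '1' -> reject
Unique solution: (1,2)=live, (3,4)=dead, (4,2)=dead.
Check: live-neighbor counts of every cell in the completed generation 0:
14231
23241
23231
12122
21110
Applying B3/S23 to generation 0 with these counts gives:
00110
01100
01010
00000
00000
which matches the target exactly.

Answer: 10100
01101
00001
10000
01001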